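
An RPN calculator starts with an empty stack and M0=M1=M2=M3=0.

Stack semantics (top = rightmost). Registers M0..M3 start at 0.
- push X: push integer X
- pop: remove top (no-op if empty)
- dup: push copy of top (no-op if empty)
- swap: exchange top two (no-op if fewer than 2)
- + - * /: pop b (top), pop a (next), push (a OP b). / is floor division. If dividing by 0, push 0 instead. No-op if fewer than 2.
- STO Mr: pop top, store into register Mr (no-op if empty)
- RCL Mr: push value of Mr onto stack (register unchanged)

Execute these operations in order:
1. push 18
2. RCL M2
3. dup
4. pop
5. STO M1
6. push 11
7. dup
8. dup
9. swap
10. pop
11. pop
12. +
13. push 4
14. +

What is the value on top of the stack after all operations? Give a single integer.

Answer: 33

Derivation:
After op 1 (push 18): stack=[18] mem=[0,0,0,0]
After op 2 (RCL M2): stack=[18,0] mem=[0,0,0,0]
After op 3 (dup): stack=[18,0,0] mem=[0,0,0,0]
After op 4 (pop): stack=[18,0] mem=[0,0,0,0]
After op 5 (STO M1): stack=[18] mem=[0,0,0,0]
After op 6 (push 11): stack=[18,11] mem=[0,0,0,0]
After op 7 (dup): stack=[18,11,11] mem=[0,0,0,0]
After op 8 (dup): stack=[18,11,11,11] mem=[0,0,0,0]
After op 9 (swap): stack=[18,11,11,11] mem=[0,0,0,0]
After op 10 (pop): stack=[18,11,11] mem=[0,0,0,0]
After op 11 (pop): stack=[18,11] mem=[0,0,0,0]
After op 12 (+): stack=[29] mem=[0,0,0,0]
After op 13 (push 4): stack=[29,4] mem=[0,0,0,0]
After op 14 (+): stack=[33] mem=[0,0,0,0]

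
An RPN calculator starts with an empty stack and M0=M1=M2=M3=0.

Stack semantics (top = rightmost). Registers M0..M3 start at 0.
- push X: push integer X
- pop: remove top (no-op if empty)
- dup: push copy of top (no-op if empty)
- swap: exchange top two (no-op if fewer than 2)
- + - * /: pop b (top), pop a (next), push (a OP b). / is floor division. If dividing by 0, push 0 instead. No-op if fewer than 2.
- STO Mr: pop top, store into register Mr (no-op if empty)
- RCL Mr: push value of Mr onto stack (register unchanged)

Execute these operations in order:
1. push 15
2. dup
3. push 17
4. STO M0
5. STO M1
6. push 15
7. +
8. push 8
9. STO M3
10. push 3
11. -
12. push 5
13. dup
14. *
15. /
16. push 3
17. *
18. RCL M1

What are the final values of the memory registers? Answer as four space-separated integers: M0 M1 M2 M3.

After op 1 (push 15): stack=[15] mem=[0,0,0,0]
After op 2 (dup): stack=[15,15] mem=[0,0,0,0]
After op 3 (push 17): stack=[15,15,17] mem=[0,0,0,0]
After op 4 (STO M0): stack=[15,15] mem=[17,0,0,0]
After op 5 (STO M1): stack=[15] mem=[17,15,0,0]
After op 6 (push 15): stack=[15,15] mem=[17,15,0,0]
After op 7 (+): stack=[30] mem=[17,15,0,0]
After op 8 (push 8): stack=[30,8] mem=[17,15,0,0]
After op 9 (STO M3): stack=[30] mem=[17,15,0,8]
After op 10 (push 3): stack=[30,3] mem=[17,15,0,8]
After op 11 (-): stack=[27] mem=[17,15,0,8]
After op 12 (push 5): stack=[27,5] mem=[17,15,0,8]
After op 13 (dup): stack=[27,5,5] mem=[17,15,0,8]
After op 14 (*): stack=[27,25] mem=[17,15,0,8]
After op 15 (/): stack=[1] mem=[17,15,0,8]
After op 16 (push 3): stack=[1,3] mem=[17,15,0,8]
After op 17 (*): stack=[3] mem=[17,15,0,8]
After op 18 (RCL M1): stack=[3,15] mem=[17,15,0,8]

Answer: 17 15 0 8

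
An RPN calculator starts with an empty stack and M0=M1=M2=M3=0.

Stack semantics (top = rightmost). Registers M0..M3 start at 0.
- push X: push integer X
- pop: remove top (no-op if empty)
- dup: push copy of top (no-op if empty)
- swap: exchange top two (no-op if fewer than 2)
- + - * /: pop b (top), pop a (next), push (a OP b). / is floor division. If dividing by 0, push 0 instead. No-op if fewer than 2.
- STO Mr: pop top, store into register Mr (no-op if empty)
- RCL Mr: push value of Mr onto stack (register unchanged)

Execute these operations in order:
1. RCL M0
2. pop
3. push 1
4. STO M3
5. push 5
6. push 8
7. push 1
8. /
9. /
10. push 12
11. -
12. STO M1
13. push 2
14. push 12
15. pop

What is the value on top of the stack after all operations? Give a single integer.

After op 1 (RCL M0): stack=[0] mem=[0,0,0,0]
After op 2 (pop): stack=[empty] mem=[0,0,0,0]
After op 3 (push 1): stack=[1] mem=[0,0,0,0]
After op 4 (STO M3): stack=[empty] mem=[0,0,0,1]
After op 5 (push 5): stack=[5] mem=[0,0,0,1]
After op 6 (push 8): stack=[5,8] mem=[0,0,0,1]
After op 7 (push 1): stack=[5,8,1] mem=[0,0,0,1]
After op 8 (/): stack=[5,8] mem=[0,0,0,1]
After op 9 (/): stack=[0] mem=[0,0,0,1]
After op 10 (push 12): stack=[0,12] mem=[0,0,0,1]
After op 11 (-): stack=[-12] mem=[0,0,0,1]
After op 12 (STO M1): stack=[empty] mem=[0,-12,0,1]
After op 13 (push 2): stack=[2] mem=[0,-12,0,1]
After op 14 (push 12): stack=[2,12] mem=[0,-12,0,1]
After op 15 (pop): stack=[2] mem=[0,-12,0,1]

Answer: 2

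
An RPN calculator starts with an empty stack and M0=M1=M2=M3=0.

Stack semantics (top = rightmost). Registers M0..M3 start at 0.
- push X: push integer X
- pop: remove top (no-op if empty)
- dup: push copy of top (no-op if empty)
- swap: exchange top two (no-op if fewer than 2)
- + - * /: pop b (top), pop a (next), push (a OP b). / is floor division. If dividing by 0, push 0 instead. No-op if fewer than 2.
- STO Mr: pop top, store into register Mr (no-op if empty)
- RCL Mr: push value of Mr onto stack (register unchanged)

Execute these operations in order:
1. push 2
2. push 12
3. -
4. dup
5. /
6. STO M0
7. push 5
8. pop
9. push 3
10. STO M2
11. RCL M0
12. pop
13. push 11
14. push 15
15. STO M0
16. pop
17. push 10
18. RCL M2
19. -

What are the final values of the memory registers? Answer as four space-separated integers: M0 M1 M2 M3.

After op 1 (push 2): stack=[2] mem=[0,0,0,0]
After op 2 (push 12): stack=[2,12] mem=[0,0,0,0]
After op 3 (-): stack=[-10] mem=[0,0,0,0]
After op 4 (dup): stack=[-10,-10] mem=[0,0,0,0]
After op 5 (/): stack=[1] mem=[0,0,0,0]
After op 6 (STO M0): stack=[empty] mem=[1,0,0,0]
After op 7 (push 5): stack=[5] mem=[1,0,0,0]
After op 8 (pop): stack=[empty] mem=[1,0,0,0]
After op 9 (push 3): stack=[3] mem=[1,0,0,0]
After op 10 (STO M2): stack=[empty] mem=[1,0,3,0]
After op 11 (RCL M0): stack=[1] mem=[1,0,3,0]
After op 12 (pop): stack=[empty] mem=[1,0,3,0]
After op 13 (push 11): stack=[11] mem=[1,0,3,0]
After op 14 (push 15): stack=[11,15] mem=[1,0,3,0]
After op 15 (STO M0): stack=[11] mem=[15,0,3,0]
After op 16 (pop): stack=[empty] mem=[15,0,3,0]
After op 17 (push 10): stack=[10] mem=[15,0,3,0]
After op 18 (RCL M2): stack=[10,3] mem=[15,0,3,0]
After op 19 (-): stack=[7] mem=[15,0,3,0]

Answer: 15 0 3 0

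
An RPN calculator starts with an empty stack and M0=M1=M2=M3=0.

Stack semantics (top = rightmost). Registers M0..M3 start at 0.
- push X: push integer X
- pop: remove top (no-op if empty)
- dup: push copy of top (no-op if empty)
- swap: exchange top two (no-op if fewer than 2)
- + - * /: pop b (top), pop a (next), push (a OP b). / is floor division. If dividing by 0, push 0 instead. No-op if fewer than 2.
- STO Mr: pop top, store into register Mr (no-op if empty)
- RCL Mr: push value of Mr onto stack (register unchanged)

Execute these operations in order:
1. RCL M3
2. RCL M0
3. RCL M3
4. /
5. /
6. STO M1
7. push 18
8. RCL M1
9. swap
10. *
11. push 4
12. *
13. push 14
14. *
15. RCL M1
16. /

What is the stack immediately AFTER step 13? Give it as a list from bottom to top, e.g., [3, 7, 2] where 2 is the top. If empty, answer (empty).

After op 1 (RCL M3): stack=[0] mem=[0,0,0,0]
After op 2 (RCL M0): stack=[0,0] mem=[0,0,0,0]
After op 3 (RCL M3): stack=[0,0,0] mem=[0,0,0,0]
After op 4 (/): stack=[0,0] mem=[0,0,0,0]
After op 5 (/): stack=[0] mem=[0,0,0,0]
After op 6 (STO M1): stack=[empty] mem=[0,0,0,0]
After op 7 (push 18): stack=[18] mem=[0,0,0,0]
After op 8 (RCL M1): stack=[18,0] mem=[0,0,0,0]
After op 9 (swap): stack=[0,18] mem=[0,0,0,0]
After op 10 (*): stack=[0] mem=[0,0,0,0]
After op 11 (push 4): stack=[0,4] mem=[0,0,0,0]
After op 12 (*): stack=[0] mem=[0,0,0,0]
After op 13 (push 14): stack=[0,14] mem=[0,0,0,0]

[0, 14]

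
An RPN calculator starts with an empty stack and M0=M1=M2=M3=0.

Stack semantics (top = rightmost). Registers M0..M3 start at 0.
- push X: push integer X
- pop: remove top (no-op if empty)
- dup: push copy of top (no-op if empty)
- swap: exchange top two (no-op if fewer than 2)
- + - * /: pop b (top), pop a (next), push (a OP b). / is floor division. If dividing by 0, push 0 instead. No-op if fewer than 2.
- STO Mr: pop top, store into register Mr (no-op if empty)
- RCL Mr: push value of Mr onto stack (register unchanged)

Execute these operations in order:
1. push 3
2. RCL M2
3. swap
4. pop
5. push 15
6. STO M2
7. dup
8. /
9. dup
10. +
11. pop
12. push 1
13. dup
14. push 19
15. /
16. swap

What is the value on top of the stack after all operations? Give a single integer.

Answer: 1

Derivation:
After op 1 (push 3): stack=[3] mem=[0,0,0,0]
After op 2 (RCL M2): stack=[3,0] mem=[0,0,0,0]
After op 3 (swap): stack=[0,3] mem=[0,0,0,0]
After op 4 (pop): stack=[0] mem=[0,0,0,0]
After op 5 (push 15): stack=[0,15] mem=[0,0,0,0]
After op 6 (STO M2): stack=[0] mem=[0,0,15,0]
After op 7 (dup): stack=[0,0] mem=[0,0,15,0]
After op 8 (/): stack=[0] mem=[0,0,15,0]
After op 9 (dup): stack=[0,0] mem=[0,0,15,0]
After op 10 (+): stack=[0] mem=[0,0,15,0]
After op 11 (pop): stack=[empty] mem=[0,0,15,0]
After op 12 (push 1): stack=[1] mem=[0,0,15,0]
After op 13 (dup): stack=[1,1] mem=[0,0,15,0]
After op 14 (push 19): stack=[1,1,19] mem=[0,0,15,0]
After op 15 (/): stack=[1,0] mem=[0,0,15,0]
After op 16 (swap): stack=[0,1] mem=[0,0,15,0]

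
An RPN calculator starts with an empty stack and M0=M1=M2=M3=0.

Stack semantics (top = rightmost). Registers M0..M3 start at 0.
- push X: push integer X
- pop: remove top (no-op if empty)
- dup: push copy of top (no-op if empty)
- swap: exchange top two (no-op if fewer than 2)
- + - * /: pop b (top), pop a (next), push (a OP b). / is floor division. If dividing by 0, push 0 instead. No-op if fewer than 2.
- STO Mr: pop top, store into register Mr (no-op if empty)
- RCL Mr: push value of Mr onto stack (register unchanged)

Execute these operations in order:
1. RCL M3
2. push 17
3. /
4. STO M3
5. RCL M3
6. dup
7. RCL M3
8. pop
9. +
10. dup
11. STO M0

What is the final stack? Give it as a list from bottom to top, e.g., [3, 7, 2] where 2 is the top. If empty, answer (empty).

After op 1 (RCL M3): stack=[0] mem=[0,0,0,0]
After op 2 (push 17): stack=[0,17] mem=[0,0,0,0]
After op 3 (/): stack=[0] mem=[0,0,0,0]
After op 4 (STO M3): stack=[empty] mem=[0,0,0,0]
After op 5 (RCL M3): stack=[0] mem=[0,0,0,0]
After op 6 (dup): stack=[0,0] mem=[0,0,0,0]
After op 7 (RCL M3): stack=[0,0,0] mem=[0,0,0,0]
After op 8 (pop): stack=[0,0] mem=[0,0,0,0]
After op 9 (+): stack=[0] mem=[0,0,0,0]
After op 10 (dup): stack=[0,0] mem=[0,0,0,0]
After op 11 (STO M0): stack=[0] mem=[0,0,0,0]

Answer: [0]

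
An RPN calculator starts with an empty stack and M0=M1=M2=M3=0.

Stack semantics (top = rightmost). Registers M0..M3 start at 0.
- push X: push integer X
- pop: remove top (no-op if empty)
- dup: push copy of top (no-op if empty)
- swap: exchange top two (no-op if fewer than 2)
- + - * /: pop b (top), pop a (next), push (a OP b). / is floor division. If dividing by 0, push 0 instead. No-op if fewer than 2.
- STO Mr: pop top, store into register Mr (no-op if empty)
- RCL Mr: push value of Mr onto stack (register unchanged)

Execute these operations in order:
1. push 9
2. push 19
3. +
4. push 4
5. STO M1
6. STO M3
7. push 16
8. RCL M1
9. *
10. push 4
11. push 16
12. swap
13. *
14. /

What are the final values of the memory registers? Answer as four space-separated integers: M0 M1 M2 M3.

After op 1 (push 9): stack=[9] mem=[0,0,0,0]
After op 2 (push 19): stack=[9,19] mem=[0,0,0,0]
After op 3 (+): stack=[28] mem=[0,0,0,0]
After op 4 (push 4): stack=[28,4] mem=[0,0,0,0]
After op 5 (STO M1): stack=[28] mem=[0,4,0,0]
After op 6 (STO M3): stack=[empty] mem=[0,4,0,28]
After op 7 (push 16): stack=[16] mem=[0,4,0,28]
After op 8 (RCL M1): stack=[16,4] mem=[0,4,0,28]
After op 9 (*): stack=[64] mem=[0,4,0,28]
After op 10 (push 4): stack=[64,4] mem=[0,4,0,28]
After op 11 (push 16): stack=[64,4,16] mem=[0,4,0,28]
After op 12 (swap): stack=[64,16,4] mem=[0,4,0,28]
After op 13 (*): stack=[64,64] mem=[0,4,0,28]
After op 14 (/): stack=[1] mem=[0,4,0,28]

Answer: 0 4 0 28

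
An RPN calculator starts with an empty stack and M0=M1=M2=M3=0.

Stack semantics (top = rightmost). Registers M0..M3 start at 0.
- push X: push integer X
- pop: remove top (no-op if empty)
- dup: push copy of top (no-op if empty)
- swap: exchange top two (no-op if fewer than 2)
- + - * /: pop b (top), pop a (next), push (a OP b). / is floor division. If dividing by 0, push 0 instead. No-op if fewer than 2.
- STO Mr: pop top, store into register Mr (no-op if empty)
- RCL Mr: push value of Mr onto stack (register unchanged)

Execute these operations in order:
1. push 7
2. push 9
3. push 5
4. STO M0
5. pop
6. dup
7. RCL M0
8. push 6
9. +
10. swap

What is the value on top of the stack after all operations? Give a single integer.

After op 1 (push 7): stack=[7] mem=[0,0,0,0]
After op 2 (push 9): stack=[7,9] mem=[0,0,0,0]
After op 3 (push 5): stack=[7,9,5] mem=[0,0,0,0]
After op 4 (STO M0): stack=[7,9] mem=[5,0,0,0]
After op 5 (pop): stack=[7] mem=[5,0,0,0]
After op 6 (dup): stack=[7,7] mem=[5,0,0,0]
After op 7 (RCL M0): stack=[7,7,5] mem=[5,0,0,0]
After op 8 (push 6): stack=[7,7,5,6] mem=[5,0,0,0]
After op 9 (+): stack=[7,7,11] mem=[5,0,0,0]
After op 10 (swap): stack=[7,11,7] mem=[5,0,0,0]

Answer: 7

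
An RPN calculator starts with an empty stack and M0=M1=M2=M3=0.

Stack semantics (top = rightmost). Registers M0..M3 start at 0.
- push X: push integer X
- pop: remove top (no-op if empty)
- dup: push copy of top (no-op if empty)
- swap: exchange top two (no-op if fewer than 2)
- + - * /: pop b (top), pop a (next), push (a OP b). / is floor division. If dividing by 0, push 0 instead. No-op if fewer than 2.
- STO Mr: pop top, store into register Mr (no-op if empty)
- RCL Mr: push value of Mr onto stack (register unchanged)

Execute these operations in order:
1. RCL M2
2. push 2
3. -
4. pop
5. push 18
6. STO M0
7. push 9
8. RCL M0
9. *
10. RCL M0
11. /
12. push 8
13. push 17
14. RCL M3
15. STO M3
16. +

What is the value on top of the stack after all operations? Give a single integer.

After op 1 (RCL M2): stack=[0] mem=[0,0,0,0]
After op 2 (push 2): stack=[0,2] mem=[0,0,0,0]
After op 3 (-): stack=[-2] mem=[0,0,0,0]
After op 4 (pop): stack=[empty] mem=[0,0,0,0]
After op 5 (push 18): stack=[18] mem=[0,0,0,0]
After op 6 (STO M0): stack=[empty] mem=[18,0,0,0]
After op 7 (push 9): stack=[9] mem=[18,0,0,0]
After op 8 (RCL M0): stack=[9,18] mem=[18,0,0,0]
After op 9 (*): stack=[162] mem=[18,0,0,0]
After op 10 (RCL M0): stack=[162,18] mem=[18,0,0,0]
After op 11 (/): stack=[9] mem=[18,0,0,0]
After op 12 (push 8): stack=[9,8] mem=[18,0,0,0]
After op 13 (push 17): stack=[9,8,17] mem=[18,0,0,0]
After op 14 (RCL M3): stack=[9,8,17,0] mem=[18,0,0,0]
After op 15 (STO M3): stack=[9,8,17] mem=[18,0,0,0]
After op 16 (+): stack=[9,25] mem=[18,0,0,0]

Answer: 25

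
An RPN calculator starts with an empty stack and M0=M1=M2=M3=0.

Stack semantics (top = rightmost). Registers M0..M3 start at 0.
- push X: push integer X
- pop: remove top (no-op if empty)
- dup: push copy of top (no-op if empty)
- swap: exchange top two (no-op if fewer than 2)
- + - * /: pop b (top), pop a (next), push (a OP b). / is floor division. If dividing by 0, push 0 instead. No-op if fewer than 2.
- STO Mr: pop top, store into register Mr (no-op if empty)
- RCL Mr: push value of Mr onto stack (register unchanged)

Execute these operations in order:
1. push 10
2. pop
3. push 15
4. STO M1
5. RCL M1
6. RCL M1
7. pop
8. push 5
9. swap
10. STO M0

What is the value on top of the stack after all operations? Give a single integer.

After op 1 (push 10): stack=[10] mem=[0,0,0,0]
After op 2 (pop): stack=[empty] mem=[0,0,0,0]
After op 3 (push 15): stack=[15] mem=[0,0,0,0]
After op 4 (STO M1): stack=[empty] mem=[0,15,0,0]
After op 5 (RCL M1): stack=[15] mem=[0,15,0,0]
After op 6 (RCL M1): stack=[15,15] mem=[0,15,0,0]
After op 7 (pop): stack=[15] mem=[0,15,0,0]
After op 8 (push 5): stack=[15,5] mem=[0,15,0,0]
After op 9 (swap): stack=[5,15] mem=[0,15,0,0]
After op 10 (STO M0): stack=[5] mem=[15,15,0,0]

Answer: 5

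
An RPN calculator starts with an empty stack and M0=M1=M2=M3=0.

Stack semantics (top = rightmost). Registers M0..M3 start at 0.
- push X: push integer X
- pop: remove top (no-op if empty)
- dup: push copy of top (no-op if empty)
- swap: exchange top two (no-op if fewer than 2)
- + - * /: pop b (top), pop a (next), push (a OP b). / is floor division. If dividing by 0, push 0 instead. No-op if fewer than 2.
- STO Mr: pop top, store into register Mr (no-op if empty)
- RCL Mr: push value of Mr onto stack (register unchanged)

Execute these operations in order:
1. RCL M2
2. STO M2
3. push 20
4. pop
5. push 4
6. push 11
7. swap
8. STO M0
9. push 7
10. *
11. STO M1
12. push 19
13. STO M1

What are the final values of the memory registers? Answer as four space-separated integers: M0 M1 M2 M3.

Answer: 4 19 0 0

Derivation:
After op 1 (RCL M2): stack=[0] mem=[0,0,0,0]
After op 2 (STO M2): stack=[empty] mem=[0,0,0,0]
After op 3 (push 20): stack=[20] mem=[0,0,0,0]
After op 4 (pop): stack=[empty] mem=[0,0,0,0]
After op 5 (push 4): stack=[4] mem=[0,0,0,0]
After op 6 (push 11): stack=[4,11] mem=[0,0,0,0]
After op 7 (swap): stack=[11,4] mem=[0,0,0,0]
After op 8 (STO M0): stack=[11] mem=[4,0,0,0]
After op 9 (push 7): stack=[11,7] mem=[4,0,0,0]
After op 10 (*): stack=[77] mem=[4,0,0,0]
After op 11 (STO M1): stack=[empty] mem=[4,77,0,0]
After op 12 (push 19): stack=[19] mem=[4,77,0,0]
After op 13 (STO M1): stack=[empty] mem=[4,19,0,0]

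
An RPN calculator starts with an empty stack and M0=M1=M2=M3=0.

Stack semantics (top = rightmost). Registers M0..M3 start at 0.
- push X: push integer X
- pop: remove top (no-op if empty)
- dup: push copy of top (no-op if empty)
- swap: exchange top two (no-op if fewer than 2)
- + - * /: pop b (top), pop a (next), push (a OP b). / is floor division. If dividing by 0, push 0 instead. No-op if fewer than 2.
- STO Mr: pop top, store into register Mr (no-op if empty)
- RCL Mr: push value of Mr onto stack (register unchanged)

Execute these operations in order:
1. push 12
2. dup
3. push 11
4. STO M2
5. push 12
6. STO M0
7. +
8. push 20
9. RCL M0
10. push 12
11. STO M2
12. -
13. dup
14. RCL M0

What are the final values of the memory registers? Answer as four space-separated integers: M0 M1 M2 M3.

After op 1 (push 12): stack=[12] mem=[0,0,0,0]
After op 2 (dup): stack=[12,12] mem=[0,0,0,0]
After op 3 (push 11): stack=[12,12,11] mem=[0,0,0,0]
After op 4 (STO M2): stack=[12,12] mem=[0,0,11,0]
After op 5 (push 12): stack=[12,12,12] mem=[0,0,11,0]
After op 6 (STO M0): stack=[12,12] mem=[12,0,11,0]
After op 7 (+): stack=[24] mem=[12,0,11,0]
After op 8 (push 20): stack=[24,20] mem=[12,0,11,0]
After op 9 (RCL M0): stack=[24,20,12] mem=[12,0,11,0]
After op 10 (push 12): stack=[24,20,12,12] mem=[12,0,11,0]
After op 11 (STO M2): stack=[24,20,12] mem=[12,0,12,0]
After op 12 (-): stack=[24,8] mem=[12,0,12,0]
After op 13 (dup): stack=[24,8,8] mem=[12,0,12,0]
After op 14 (RCL M0): stack=[24,8,8,12] mem=[12,0,12,0]

Answer: 12 0 12 0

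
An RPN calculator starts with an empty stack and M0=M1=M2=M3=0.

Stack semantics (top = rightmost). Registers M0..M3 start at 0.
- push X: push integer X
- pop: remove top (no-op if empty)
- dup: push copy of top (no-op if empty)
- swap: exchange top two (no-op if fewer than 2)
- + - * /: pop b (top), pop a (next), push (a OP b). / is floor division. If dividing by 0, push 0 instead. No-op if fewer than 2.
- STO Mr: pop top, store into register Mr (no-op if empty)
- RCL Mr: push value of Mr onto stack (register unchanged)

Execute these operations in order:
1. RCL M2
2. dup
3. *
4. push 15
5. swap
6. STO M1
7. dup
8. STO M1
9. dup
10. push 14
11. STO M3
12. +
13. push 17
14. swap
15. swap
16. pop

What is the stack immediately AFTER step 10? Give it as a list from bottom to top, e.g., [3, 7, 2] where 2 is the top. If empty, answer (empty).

After op 1 (RCL M2): stack=[0] mem=[0,0,0,0]
After op 2 (dup): stack=[0,0] mem=[0,0,0,0]
After op 3 (*): stack=[0] mem=[0,0,0,0]
After op 4 (push 15): stack=[0,15] mem=[0,0,0,0]
After op 5 (swap): stack=[15,0] mem=[0,0,0,0]
After op 6 (STO M1): stack=[15] mem=[0,0,0,0]
After op 7 (dup): stack=[15,15] mem=[0,0,0,0]
After op 8 (STO M1): stack=[15] mem=[0,15,0,0]
After op 9 (dup): stack=[15,15] mem=[0,15,0,0]
After op 10 (push 14): stack=[15,15,14] mem=[0,15,0,0]

[15, 15, 14]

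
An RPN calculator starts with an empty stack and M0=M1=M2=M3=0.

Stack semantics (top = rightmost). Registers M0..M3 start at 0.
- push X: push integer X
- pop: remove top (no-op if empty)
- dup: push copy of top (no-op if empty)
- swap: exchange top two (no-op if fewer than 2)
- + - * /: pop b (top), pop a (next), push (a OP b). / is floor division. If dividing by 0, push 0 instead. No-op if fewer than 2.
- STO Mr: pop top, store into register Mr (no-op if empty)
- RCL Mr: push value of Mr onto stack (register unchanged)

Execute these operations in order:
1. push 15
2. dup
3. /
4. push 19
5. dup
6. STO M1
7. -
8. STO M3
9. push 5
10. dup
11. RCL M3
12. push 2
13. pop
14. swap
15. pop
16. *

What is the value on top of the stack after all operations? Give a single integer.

After op 1 (push 15): stack=[15] mem=[0,0,0,0]
After op 2 (dup): stack=[15,15] mem=[0,0,0,0]
After op 3 (/): stack=[1] mem=[0,0,0,0]
After op 4 (push 19): stack=[1,19] mem=[0,0,0,0]
After op 5 (dup): stack=[1,19,19] mem=[0,0,0,0]
After op 6 (STO M1): stack=[1,19] mem=[0,19,0,0]
After op 7 (-): stack=[-18] mem=[0,19,0,0]
After op 8 (STO M3): stack=[empty] mem=[0,19,0,-18]
After op 9 (push 5): stack=[5] mem=[0,19,0,-18]
After op 10 (dup): stack=[5,5] mem=[0,19,0,-18]
After op 11 (RCL M3): stack=[5,5,-18] mem=[0,19,0,-18]
After op 12 (push 2): stack=[5,5,-18,2] mem=[0,19,0,-18]
After op 13 (pop): stack=[5,5,-18] mem=[0,19,0,-18]
After op 14 (swap): stack=[5,-18,5] mem=[0,19,0,-18]
After op 15 (pop): stack=[5,-18] mem=[0,19,0,-18]
After op 16 (*): stack=[-90] mem=[0,19,0,-18]

Answer: -90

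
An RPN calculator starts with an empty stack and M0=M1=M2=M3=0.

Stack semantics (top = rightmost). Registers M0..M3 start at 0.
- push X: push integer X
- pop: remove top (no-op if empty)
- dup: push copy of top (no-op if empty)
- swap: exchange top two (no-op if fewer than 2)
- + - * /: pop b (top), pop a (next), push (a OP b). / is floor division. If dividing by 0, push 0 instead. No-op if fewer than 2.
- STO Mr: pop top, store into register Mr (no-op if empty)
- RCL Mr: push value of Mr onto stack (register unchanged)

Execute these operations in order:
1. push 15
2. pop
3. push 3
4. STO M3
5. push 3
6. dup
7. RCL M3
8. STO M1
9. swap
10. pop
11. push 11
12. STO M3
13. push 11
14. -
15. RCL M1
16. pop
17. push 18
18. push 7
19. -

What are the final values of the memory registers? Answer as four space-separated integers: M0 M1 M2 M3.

Answer: 0 3 0 11

Derivation:
After op 1 (push 15): stack=[15] mem=[0,0,0,0]
After op 2 (pop): stack=[empty] mem=[0,0,0,0]
After op 3 (push 3): stack=[3] mem=[0,0,0,0]
After op 4 (STO M3): stack=[empty] mem=[0,0,0,3]
After op 5 (push 3): stack=[3] mem=[0,0,0,3]
After op 6 (dup): stack=[3,3] mem=[0,0,0,3]
After op 7 (RCL M3): stack=[3,3,3] mem=[0,0,0,3]
After op 8 (STO M1): stack=[3,3] mem=[0,3,0,3]
After op 9 (swap): stack=[3,3] mem=[0,3,0,3]
After op 10 (pop): stack=[3] mem=[0,3,0,3]
After op 11 (push 11): stack=[3,11] mem=[0,3,0,3]
After op 12 (STO M3): stack=[3] mem=[0,3,0,11]
After op 13 (push 11): stack=[3,11] mem=[0,3,0,11]
After op 14 (-): stack=[-8] mem=[0,3,0,11]
After op 15 (RCL M1): stack=[-8,3] mem=[0,3,0,11]
After op 16 (pop): stack=[-8] mem=[0,3,0,11]
After op 17 (push 18): stack=[-8,18] mem=[0,3,0,11]
After op 18 (push 7): stack=[-8,18,7] mem=[0,3,0,11]
After op 19 (-): stack=[-8,11] mem=[0,3,0,11]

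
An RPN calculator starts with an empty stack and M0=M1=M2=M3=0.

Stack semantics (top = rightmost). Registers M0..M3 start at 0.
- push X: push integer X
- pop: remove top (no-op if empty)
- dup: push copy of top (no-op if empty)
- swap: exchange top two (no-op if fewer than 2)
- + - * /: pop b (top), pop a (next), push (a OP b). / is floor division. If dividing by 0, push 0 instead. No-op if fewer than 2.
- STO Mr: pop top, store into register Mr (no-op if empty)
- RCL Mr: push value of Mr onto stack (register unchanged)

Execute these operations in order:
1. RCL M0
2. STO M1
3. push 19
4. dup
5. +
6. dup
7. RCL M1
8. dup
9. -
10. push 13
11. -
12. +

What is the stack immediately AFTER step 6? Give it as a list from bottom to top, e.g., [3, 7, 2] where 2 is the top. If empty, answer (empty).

After op 1 (RCL M0): stack=[0] mem=[0,0,0,0]
After op 2 (STO M1): stack=[empty] mem=[0,0,0,0]
After op 3 (push 19): stack=[19] mem=[0,0,0,0]
After op 4 (dup): stack=[19,19] mem=[0,0,0,0]
After op 5 (+): stack=[38] mem=[0,0,0,0]
After op 6 (dup): stack=[38,38] mem=[0,0,0,0]

[38, 38]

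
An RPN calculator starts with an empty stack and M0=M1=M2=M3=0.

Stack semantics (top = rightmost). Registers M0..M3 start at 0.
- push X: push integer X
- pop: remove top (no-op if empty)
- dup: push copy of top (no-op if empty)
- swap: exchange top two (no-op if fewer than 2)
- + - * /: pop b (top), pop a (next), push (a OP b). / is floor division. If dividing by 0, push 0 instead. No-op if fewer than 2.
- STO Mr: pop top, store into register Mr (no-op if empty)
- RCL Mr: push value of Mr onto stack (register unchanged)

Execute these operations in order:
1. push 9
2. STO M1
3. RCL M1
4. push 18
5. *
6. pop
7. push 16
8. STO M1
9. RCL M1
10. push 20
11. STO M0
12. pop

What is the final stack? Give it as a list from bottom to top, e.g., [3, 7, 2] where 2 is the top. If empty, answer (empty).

Answer: (empty)

Derivation:
After op 1 (push 9): stack=[9] mem=[0,0,0,0]
After op 2 (STO M1): stack=[empty] mem=[0,9,0,0]
After op 3 (RCL M1): stack=[9] mem=[0,9,0,0]
After op 4 (push 18): stack=[9,18] mem=[0,9,0,0]
After op 5 (*): stack=[162] mem=[0,9,0,0]
After op 6 (pop): stack=[empty] mem=[0,9,0,0]
After op 7 (push 16): stack=[16] mem=[0,9,0,0]
After op 8 (STO M1): stack=[empty] mem=[0,16,0,0]
After op 9 (RCL M1): stack=[16] mem=[0,16,0,0]
After op 10 (push 20): stack=[16,20] mem=[0,16,0,0]
After op 11 (STO M0): stack=[16] mem=[20,16,0,0]
After op 12 (pop): stack=[empty] mem=[20,16,0,0]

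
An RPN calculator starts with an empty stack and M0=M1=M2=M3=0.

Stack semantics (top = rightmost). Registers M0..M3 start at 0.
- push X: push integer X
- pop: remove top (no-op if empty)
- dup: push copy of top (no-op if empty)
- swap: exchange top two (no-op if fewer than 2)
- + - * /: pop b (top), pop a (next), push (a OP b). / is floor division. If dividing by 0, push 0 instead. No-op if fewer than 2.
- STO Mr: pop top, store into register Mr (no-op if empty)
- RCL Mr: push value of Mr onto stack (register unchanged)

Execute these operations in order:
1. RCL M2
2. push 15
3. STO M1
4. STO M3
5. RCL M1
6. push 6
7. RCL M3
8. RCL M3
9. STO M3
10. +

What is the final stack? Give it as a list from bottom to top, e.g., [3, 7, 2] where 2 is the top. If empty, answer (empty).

After op 1 (RCL M2): stack=[0] mem=[0,0,0,0]
After op 2 (push 15): stack=[0,15] mem=[0,0,0,0]
After op 3 (STO M1): stack=[0] mem=[0,15,0,0]
After op 4 (STO M3): stack=[empty] mem=[0,15,0,0]
After op 5 (RCL M1): stack=[15] mem=[0,15,0,0]
After op 6 (push 6): stack=[15,6] mem=[0,15,0,0]
After op 7 (RCL M3): stack=[15,6,0] mem=[0,15,0,0]
After op 8 (RCL M3): stack=[15,6,0,0] mem=[0,15,0,0]
After op 9 (STO M3): stack=[15,6,0] mem=[0,15,0,0]
After op 10 (+): stack=[15,6] mem=[0,15,0,0]

Answer: [15, 6]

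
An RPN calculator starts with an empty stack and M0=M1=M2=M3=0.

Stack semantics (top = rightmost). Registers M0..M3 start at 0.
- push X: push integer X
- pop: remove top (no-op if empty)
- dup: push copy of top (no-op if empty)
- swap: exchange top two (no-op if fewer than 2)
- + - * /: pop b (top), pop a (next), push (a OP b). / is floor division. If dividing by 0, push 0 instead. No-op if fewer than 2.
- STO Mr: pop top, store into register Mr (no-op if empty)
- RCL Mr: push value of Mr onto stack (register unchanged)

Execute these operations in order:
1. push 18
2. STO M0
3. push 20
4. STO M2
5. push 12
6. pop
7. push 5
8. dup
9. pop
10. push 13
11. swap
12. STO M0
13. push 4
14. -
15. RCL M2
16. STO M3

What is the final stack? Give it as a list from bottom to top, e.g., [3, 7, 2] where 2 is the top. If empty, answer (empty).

After op 1 (push 18): stack=[18] mem=[0,0,0,0]
After op 2 (STO M0): stack=[empty] mem=[18,0,0,0]
After op 3 (push 20): stack=[20] mem=[18,0,0,0]
After op 4 (STO M2): stack=[empty] mem=[18,0,20,0]
After op 5 (push 12): stack=[12] mem=[18,0,20,0]
After op 6 (pop): stack=[empty] mem=[18,0,20,0]
After op 7 (push 5): stack=[5] mem=[18,0,20,0]
After op 8 (dup): stack=[5,5] mem=[18,0,20,0]
After op 9 (pop): stack=[5] mem=[18,0,20,0]
After op 10 (push 13): stack=[5,13] mem=[18,0,20,0]
After op 11 (swap): stack=[13,5] mem=[18,0,20,0]
After op 12 (STO M0): stack=[13] mem=[5,0,20,0]
After op 13 (push 4): stack=[13,4] mem=[5,0,20,0]
After op 14 (-): stack=[9] mem=[5,0,20,0]
After op 15 (RCL M2): stack=[9,20] mem=[5,0,20,0]
After op 16 (STO M3): stack=[9] mem=[5,0,20,20]

Answer: [9]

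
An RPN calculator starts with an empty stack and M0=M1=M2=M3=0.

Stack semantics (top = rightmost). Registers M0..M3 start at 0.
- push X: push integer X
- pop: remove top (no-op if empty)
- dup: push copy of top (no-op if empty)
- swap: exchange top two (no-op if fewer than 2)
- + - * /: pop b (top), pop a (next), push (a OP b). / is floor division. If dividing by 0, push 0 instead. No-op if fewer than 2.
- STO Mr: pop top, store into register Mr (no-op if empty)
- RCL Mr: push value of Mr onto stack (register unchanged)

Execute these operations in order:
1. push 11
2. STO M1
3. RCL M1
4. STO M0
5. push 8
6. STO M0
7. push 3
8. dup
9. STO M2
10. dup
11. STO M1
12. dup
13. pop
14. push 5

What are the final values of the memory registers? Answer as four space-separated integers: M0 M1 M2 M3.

Answer: 8 3 3 0

Derivation:
After op 1 (push 11): stack=[11] mem=[0,0,0,0]
After op 2 (STO M1): stack=[empty] mem=[0,11,0,0]
After op 3 (RCL M1): stack=[11] mem=[0,11,0,0]
After op 4 (STO M0): stack=[empty] mem=[11,11,0,0]
After op 5 (push 8): stack=[8] mem=[11,11,0,0]
After op 6 (STO M0): stack=[empty] mem=[8,11,0,0]
After op 7 (push 3): stack=[3] mem=[8,11,0,0]
After op 8 (dup): stack=[3,3] mem=[8,11,0,0]
After op 9 (STO M2): stack=[3] mem=[8,11,3,0]
After op 10 (dup): stack=[3,3] mem=[8,11,3,0]
After op 11 (STO M1): stack=[3] mem=[8,3,3,0]
After op 12 (dup): stack=[3,3] mem=[8,3,3,0]
After op 13 (pop): stack=[3] mem=[8,3,3,0]
After op 14 (push 5): stack=[3,5] mem=[8,3,3,0]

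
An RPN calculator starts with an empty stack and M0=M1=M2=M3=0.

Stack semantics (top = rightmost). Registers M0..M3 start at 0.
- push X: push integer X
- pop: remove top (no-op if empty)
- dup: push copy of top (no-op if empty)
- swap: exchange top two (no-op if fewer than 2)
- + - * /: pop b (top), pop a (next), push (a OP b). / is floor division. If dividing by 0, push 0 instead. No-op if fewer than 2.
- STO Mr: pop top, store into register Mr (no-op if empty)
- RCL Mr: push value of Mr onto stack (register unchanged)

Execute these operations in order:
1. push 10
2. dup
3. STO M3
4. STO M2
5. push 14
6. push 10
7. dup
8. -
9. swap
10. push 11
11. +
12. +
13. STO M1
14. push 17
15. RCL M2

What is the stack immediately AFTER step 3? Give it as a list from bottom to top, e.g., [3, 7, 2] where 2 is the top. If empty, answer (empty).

After op 1 (push 10): stack=[10] mem=[0,0,0,0]
After op 2 (dup): stack=[10,10] mem=[0,0,0,0]
After op 3 (STO M3): stack=[10] mem=[0,0,0,10]

[10]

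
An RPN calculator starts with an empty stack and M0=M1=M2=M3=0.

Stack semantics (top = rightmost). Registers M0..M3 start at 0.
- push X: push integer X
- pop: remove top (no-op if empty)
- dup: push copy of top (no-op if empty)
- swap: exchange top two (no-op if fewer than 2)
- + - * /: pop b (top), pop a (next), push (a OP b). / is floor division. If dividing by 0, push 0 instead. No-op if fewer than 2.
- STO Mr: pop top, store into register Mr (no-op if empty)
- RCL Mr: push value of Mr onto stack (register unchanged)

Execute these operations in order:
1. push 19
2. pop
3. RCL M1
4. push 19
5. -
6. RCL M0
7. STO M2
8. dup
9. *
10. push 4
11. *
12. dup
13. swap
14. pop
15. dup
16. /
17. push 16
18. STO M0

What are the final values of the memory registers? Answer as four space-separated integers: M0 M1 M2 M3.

After op 1 (push 19): stack=[19] mem=[0,0,0,0]
After op 2 (pop): stack=[empty] mem=[0,0,0,0]
After op 3 (RCL M1): stack=[0] mem=[0,0,0,0]
After op 4 (push 19): stack=[0,19] mem=[0,0,0,0]
After op 5 (-): stack=[-19] mem=[0,0,0,0]
After op 6 (RCL M0): stack=[-19,0] mem=[0,0,0,0]
After op 7 (STO M2): stack=[-19] mem=[0,0,0,0]
After op 8 (dup): stack=[-19,-19] mem=[0,0,0,0]
After op 9 (*): stack=[361] mem=[0,0,0,0]
After op 10 (push 4): stack=[361,4] mem=[0,0,0,0]
After op 11 (*): stack=[1444] mem=[0,0,0,0]
After op 12 (dup): stack=[1444,1444] mem=[0,0,0,0]
After op 13 (swap): stack=[1444,1444] mem=[0,0,0,0]
After op 14 (pop): stack=[1444] mem=[0,0,0,0]
After op 15 (dup): stack=[1444,1444] mem=[0,0,0,0]
After op 16 (/): stack=[1] mem=[0,0,0,0]
After op 17 (push 16): stack=[1,16] mem=[0,0,0,0]
After op 18 (STO M0): stack=[1] mem=[16,0,0,0]

Answer: 16 0 0 0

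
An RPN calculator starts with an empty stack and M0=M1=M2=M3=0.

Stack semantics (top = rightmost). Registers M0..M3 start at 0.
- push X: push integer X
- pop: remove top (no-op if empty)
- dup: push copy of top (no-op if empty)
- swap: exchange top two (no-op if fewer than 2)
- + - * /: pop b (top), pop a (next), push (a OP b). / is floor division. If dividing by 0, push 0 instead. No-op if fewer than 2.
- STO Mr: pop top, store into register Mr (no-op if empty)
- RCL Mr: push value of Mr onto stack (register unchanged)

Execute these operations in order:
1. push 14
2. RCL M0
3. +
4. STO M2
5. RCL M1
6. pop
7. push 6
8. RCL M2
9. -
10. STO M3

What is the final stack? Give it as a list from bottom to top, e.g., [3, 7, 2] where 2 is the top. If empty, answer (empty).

After op 1 (push 14): stack=[14] mem=[0,0,0,0]
After op 2 (RCL M0): stack=[14,0] mem=[0,0,0,0]
After op 3 (+): stack=[14] mem=[0,0,0,0]
After op 4 (STO M2): stack=[empty] mem=[0,0,14,0]
After op 5 (RCL M1): stack=[0] mem=[0,0,14,0]
After op 6 (pop): stack=[empty] mem=[0,0,14,0]
After op 7 (push 6): stack=[6] mem=[0,0,14,0]
After op 8 (RCL M2): stack=[6,14] mem=[0,0,14,0]
After op 9 (-): stack=[-8] mem=[0,0,14,0]
After op 10 (STO M3): stack=[empty] mem=[0,0,14,-8]

Answer: (empty)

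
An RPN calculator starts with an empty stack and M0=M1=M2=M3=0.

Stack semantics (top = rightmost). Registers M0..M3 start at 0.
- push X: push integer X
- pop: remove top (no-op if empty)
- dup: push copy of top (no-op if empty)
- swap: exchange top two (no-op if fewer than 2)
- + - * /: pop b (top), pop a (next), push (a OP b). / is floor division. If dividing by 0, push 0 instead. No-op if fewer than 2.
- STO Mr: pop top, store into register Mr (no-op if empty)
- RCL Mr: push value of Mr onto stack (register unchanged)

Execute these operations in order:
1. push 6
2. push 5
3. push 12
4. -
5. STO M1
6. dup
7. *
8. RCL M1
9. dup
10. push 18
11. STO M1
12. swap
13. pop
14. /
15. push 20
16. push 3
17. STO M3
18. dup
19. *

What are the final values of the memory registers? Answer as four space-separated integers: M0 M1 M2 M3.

After op 1 (push 6): stack=[6] mem=[0,0,0,0]
After op 2 (push 5): stack=[6,5] mem=[0,0,0,0]
After op 3 (push 12): stack=[6,5,12] mem=[0,0,0,0]
After op 4 (-): stack=[6,-7] mem=[0,0,0,0]
After op 5 (STO M1): stack=[6] mem=[0,-7,0,0]
After op 6 (dup): stack=[6,6] mem=[0,-7,0,0]
After op 7 (*): stack=[36] mem=[0,-7,0,0]
After op 8 (RCL M1): stack=[36,-7] mem=[0,-7,0,0]
After op 9 (dup): stack=[36,-7,-7] mem=[0,-7,0,0]
After op 10 (push 18): stack=[36,-7,-7,18] mem=[0,-7,0,0]
After op 11 (STO M1): stack=[36,-7,-7] mem=[0,18,0,0]
After op 12 (swap): stack=[36,-7,-7] mem=[0,18,0,0]
After op 13 (pop): stack=[36,-7] mem=[0,18,0,0]
After op 14 (/): stack=[-6] mem=[0,18,0,0]
After op 15 (push 20): stack=[-6,20] mem=[0,18,0,0]
After op 16 (push 3): stack=[-6,20,3] mem=[0,18,0,0]
After op 17 (STO M3): stack=[-6,20] mem=[0,18,0,3]
After op 18 (dup): stack=[-6,20,20] mem=[0,18,0,3]
After op 19 (*): stack=[-6,400] mem=[0,18,0,3]

Answer: 0 18 0 3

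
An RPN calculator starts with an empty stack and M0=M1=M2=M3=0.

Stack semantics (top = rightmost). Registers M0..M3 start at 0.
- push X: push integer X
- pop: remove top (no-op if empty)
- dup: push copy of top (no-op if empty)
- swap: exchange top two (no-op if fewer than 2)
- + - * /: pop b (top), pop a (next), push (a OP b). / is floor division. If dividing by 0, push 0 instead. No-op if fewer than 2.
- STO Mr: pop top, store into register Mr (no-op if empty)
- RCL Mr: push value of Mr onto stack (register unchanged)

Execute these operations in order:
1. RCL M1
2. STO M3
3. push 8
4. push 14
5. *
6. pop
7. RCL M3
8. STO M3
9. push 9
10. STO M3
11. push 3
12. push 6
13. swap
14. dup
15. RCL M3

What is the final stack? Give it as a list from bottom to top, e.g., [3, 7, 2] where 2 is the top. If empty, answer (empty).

Answer: [6, 3, 3, 9]

Derivation:
After op 1 (RCL M1): stack=[0] mem=[0,0,0,0]
After op 2 (STO M3): stack=[empty] mem=[0,0,0,0]
After op 3 (push 8): stack=[8] mem=[0,0,0,0]
After op 4 (push 14): stack=[8,14] mem=[0,0,0,0]
After op 5 (*): stack=[112] mem=[0,0,0,0]
After op 6 (pop): stack=[empty] mem=[0,0,0,0]
After op 7 (RCL M3): stack=[0] mem=[0,0,0,0]
After op 8 (STO M3): stack=[empty] mem=[0,0,0,0]
After op 9 (push 9): stack=[9] mem=[0,0,0,0]
After op 10 (STO M3): stack=[empty] mem=[0,0,0,9]
After op 11 (push 3): stack=[3] mem=[0,0,0,9]
After op 12 (push 6): stack=[3,6] mem=[0,0,0,9]
After op 13 (swap): stack=[6,3] mem=[0,0,0,9]
After op 14 (dup): stack=[6,3,3] mem=[0,0,0,9]
After op 15 (RCL M3): stack=[6,3,3,9] mem=[0,0,0,9]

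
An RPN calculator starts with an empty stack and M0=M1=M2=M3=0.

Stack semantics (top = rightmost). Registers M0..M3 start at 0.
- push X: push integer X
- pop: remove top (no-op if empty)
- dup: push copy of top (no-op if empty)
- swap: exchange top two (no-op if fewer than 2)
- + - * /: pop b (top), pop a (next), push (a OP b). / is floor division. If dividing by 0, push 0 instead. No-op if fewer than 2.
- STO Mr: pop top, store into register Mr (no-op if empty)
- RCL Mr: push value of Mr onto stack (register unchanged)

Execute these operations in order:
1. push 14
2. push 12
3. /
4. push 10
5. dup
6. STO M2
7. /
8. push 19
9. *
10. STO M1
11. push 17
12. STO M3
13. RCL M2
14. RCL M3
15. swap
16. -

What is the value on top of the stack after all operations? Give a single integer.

Answer: 7

Derivation:
After op 1 (push 14): stack=[14] mem=[0,0,0,0]
After op 2 (push 12): stack=[14,12] mem=[0,0,0,0]
After op 3 (/): stack=[1] mem=[0,0,0,0]
After op 4 (push 10): stack=[1,10] mem=[0,0,0,0]
After op 5 (dup): stack=[1,10,10] mem=[0,0,0,0]
After op 6 (STO M2): stack=[1,10] mem=[0,0,10,0]
After op 7 (/): stack=[0] mem=[0,0,10,0]
After op 8 (push 19): stack=[0,19] mem=[0,0,10,0]
After op 9 (*): stack=[0] mem=[0,0,10,0]
After op 10 (STO M1): stack=[empty] mem=[0,0,10,0]
After op 11 (push 17): stack=[17] mem=[0,0,10,0]
After op 12 (STO M3): stack=[empty] mem=[0,0,10,17]
After op 13 (RCL M2): stack=[10] mem=[0,0,10,17]
After op 14 (RCL M3): stack=[10,17] mem=[0,0,10,17]
After op 15 (swap): stack=[17,10] mem=[0,0,10,17]
After op 16 (-): stack=[7] mem=[0,0,10,17]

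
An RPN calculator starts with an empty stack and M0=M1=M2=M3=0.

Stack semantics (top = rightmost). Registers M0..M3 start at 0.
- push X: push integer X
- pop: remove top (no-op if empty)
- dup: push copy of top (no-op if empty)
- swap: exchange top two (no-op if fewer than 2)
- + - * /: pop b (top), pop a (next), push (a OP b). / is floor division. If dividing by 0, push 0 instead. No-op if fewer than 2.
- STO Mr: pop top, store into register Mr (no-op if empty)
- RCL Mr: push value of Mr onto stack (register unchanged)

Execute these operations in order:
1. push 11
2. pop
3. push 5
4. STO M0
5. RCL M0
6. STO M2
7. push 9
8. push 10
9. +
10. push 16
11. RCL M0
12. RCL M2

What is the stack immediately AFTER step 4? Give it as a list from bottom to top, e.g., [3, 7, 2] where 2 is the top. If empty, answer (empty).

After op 1 (push 11): stack=[11] mem=[0,0,0,0]
After op 2 (pop): stack=[empty] mem=[0,0,0,0]
After op 3 (push 5): stack=[5] mem=[0,0,0,0]
After op 4 (STO M0): stack=[empty] mem=[5,0,0,0]

(empty)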